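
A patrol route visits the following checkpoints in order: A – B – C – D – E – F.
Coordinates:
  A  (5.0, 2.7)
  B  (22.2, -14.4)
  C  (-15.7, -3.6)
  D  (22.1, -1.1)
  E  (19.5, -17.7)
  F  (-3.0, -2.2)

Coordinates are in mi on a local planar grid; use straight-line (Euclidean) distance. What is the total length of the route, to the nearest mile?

Leg distances:
A→B: 24.3 mi  (cumulative 24.3 mi)
B→C: 39.4 mi  (cumulative 63.7 mi)
C→D: 37.9 mi  (cumulative 101.5 mi)
D→E: 16.8 mi  (cumulative 118.3 mi)
E→F: 27.3 mi  (cumulative 145.7 mi)
Total route length ≈ 146 mi.

146 mi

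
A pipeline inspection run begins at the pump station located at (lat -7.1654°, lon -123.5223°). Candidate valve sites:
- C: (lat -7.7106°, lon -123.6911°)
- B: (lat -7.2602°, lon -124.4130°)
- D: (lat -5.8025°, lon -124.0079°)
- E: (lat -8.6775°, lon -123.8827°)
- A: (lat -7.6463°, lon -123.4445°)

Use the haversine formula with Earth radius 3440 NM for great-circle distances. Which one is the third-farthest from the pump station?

Distances from the pump station ((lat -7.1654°, lon -123.5223°)):
E: 93.3 NM
D: 86.8 NM
B: 53.4 NM
C: 34.2 NM
A: 29.2 NM
The third-farthest is B at 53.4 NM.

B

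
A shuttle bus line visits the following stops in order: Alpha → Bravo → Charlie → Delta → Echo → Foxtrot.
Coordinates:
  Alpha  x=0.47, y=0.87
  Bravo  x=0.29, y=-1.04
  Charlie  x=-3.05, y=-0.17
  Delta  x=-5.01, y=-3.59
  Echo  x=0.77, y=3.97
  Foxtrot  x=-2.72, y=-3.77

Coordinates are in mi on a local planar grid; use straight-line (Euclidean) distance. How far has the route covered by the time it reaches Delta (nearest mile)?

Leg distances:
Alpha→Bravo: 1.9 mi  (cumulative 1.9 mi)
Bravo→Charlie: 3.5 mi  (cumulative 5.4 mi)
Charlie→Delta: 3.9 mi  (cumulative 9.3 mi)
Cumulative distance at Delta ≈ 9 mi.

9 mi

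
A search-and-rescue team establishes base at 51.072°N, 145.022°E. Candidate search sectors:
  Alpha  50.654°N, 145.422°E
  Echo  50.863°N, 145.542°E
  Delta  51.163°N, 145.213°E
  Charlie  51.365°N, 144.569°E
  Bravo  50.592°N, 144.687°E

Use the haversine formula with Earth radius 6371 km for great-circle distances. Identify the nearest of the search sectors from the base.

Distances from the base (51.072°N, 145.022°E):
Delta: 16.7 km
Echo: 43.2 km
Charlie: 45.4 km
Alpha: 54.3 km
Bravo: 58.3 km
The nearest is Delta at 16.7 km.

Delta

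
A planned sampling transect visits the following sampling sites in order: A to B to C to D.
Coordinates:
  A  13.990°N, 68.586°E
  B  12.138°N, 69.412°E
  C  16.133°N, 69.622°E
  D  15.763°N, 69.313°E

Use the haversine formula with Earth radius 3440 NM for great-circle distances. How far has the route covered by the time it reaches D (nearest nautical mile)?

Leg distances:
A→B: 121.2 NM  (cumulative 121.2 NM)
B→C: 240.2 NM  (cumulative 361.4 NM)
C→D: 28.5 NM  (cumulative 389.9 NM)
Cumulative distance at D ≈ 390 NM.

390 NM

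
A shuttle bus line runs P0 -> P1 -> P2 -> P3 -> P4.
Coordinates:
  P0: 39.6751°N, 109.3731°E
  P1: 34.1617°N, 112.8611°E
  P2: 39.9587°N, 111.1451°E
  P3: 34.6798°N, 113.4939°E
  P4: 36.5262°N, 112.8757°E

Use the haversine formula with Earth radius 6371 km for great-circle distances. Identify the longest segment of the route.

Leg distances:
P0→P1: 686.9 km
P1→P2: 662.3 km
P2→P3: 622.6 km
P3→P4: 212.8 km
The longest leg is P0–P1 at 686.9 km.

P0–P1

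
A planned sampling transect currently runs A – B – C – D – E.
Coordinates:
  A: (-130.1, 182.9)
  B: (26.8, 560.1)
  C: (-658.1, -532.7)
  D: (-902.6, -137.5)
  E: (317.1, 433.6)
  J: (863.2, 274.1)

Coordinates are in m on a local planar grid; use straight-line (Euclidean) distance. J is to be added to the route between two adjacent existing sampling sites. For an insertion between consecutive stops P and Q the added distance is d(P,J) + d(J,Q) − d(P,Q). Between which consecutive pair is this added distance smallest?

Added distance for inserting J between each consecutive pair:
A–B: 1472.9 m
B–C: 1316.3 m
C–D: 3070.4 m
D–E: 1035.3 m
Smallest added distance is 1035.3 m, inserting between D and E.

between D and E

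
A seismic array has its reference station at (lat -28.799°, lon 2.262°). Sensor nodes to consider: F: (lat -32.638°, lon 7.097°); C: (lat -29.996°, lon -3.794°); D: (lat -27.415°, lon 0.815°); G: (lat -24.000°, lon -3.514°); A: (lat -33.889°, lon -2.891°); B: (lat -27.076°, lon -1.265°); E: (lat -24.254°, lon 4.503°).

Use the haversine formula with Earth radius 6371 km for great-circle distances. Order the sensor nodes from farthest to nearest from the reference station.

G, A, F, C, E, B, D

Computing each great-circle distance from (lat -28.799°, lon 2.262°):
G (lat -24.000°, lon -3.514°): 784.4 km
A (lat -33.889°, lon -2.891°): 748.0 km
F (lat -32.638°, lon 7.097°): 629.0 km
C (lat -29.996°, lon -3.794°): 601.5 km
E (lat -24.254°, lon 4.503°): 552.3 km
B (lat -27.076°, lon -1.265°): 395.9 km
D (lat -27.415°, lon 0.815°): 209.3 km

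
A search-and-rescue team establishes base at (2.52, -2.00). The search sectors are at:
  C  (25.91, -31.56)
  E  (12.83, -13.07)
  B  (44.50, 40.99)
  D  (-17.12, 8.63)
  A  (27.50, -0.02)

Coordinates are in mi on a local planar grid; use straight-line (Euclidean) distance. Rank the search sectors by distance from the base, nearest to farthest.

Distance from the base at (2.52, -2.00) to each:
E (12.83, -13.07): 15.1 mi
D (-17.12, 8.63): 22.3 mi
A (27.50, -0.02): 25.1 mi
C (25.91, -31.56): 37.7 mi
B (44.50, 40.99): 60.1 mi

E, D, A, C, B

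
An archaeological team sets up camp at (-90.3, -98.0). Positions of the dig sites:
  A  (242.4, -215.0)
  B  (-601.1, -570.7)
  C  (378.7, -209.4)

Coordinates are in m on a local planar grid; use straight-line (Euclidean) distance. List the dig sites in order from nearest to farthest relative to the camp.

Distance from the camp at (-90.3, -98.0) to each:
A (242.4, -215.0): 352.7 m
C (378.7, -209.4): 482.0 m
B (-601.1, -570.7): 696.0 m

A, C, B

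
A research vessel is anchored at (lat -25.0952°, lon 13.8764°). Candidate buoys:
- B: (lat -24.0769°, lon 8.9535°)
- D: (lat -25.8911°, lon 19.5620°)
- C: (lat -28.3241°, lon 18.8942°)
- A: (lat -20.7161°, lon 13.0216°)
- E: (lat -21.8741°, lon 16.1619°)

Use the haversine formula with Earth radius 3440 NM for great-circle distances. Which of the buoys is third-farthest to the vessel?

Distances from the vessel ((lat -25.0952°, lon 13.8764°)):
C: 331.6 NM
D: 311.8 NM
B: 275.6 NM
A: 267.1 NM
E: 230.7 NM
The third-farthest is B at 275.6 NM.

B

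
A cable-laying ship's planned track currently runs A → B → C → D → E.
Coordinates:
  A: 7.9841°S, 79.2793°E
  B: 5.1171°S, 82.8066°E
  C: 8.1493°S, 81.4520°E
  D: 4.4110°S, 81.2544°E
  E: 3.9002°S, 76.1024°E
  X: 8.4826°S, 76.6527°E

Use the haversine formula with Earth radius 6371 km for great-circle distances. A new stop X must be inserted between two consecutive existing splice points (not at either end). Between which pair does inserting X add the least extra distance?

Added distance for inserting X between each consecutive pair:
A–B: 566.5 km
B–C: 936.1 km
C–D: 793.8 km
D–E: 619.7 km
Smallest added distance is 566.5 km, inserting between A and B.

between A and B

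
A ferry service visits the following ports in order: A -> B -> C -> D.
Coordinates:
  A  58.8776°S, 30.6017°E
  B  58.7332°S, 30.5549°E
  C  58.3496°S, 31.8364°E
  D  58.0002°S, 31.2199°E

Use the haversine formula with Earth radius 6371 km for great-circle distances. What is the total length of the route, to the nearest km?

Leg distances:
A→B: 16.3 km  (cumulative 16.3 km)
B→C: 85.7 km  (cumulative 102.0 km)
C→D: 53.1 km  (cumulative 155.1 km)
Total route length ≈ 155 km.

155 km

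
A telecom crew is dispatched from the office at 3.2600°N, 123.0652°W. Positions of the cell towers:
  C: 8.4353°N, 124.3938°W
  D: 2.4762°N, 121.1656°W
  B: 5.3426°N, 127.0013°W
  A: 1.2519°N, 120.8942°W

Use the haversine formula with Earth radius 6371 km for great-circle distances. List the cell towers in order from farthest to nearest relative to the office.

C, B, A, D

Distance from the office at 3.2600°N, 123.0652°W to each:
C 8.4353°N, 124.3938°W: 593.9 km
B 5.3426°N, 127.0013°W: 494.1 km
A 1.2519°N, 120.8942°W: 328.7 km
D 2.4762°N, 121.1656°W: 228.3 km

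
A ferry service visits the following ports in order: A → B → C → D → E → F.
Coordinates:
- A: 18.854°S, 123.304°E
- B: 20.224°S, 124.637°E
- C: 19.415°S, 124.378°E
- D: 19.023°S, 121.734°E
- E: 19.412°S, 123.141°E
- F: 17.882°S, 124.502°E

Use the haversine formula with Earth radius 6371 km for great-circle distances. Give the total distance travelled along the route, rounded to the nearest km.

958 km

Leg distances:
A→B: 206.7 km  (cumulative 206.7 km)
B→C: 93.9 km  (cumulative 300.6 km)
C→D: 281.0 km  (cumulative 581.6 km)
D→E: 153.9 km  (cumulative 735.6 km)
E→F: 222.5 km  (cumulative 958.1 km)
Total route length ≈ 958 km.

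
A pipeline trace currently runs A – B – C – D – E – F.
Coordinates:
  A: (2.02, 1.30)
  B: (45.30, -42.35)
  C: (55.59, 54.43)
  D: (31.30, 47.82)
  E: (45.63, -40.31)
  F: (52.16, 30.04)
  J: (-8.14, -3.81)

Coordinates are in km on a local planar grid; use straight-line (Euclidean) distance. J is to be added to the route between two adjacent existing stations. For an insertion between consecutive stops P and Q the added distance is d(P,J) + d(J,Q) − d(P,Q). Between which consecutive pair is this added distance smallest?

Added distance for inserting J between each consecutive pair:
A–B: 15.8 km
B–C: 54.9 km
C–D: 126.1 km
D–E: 40.7 km
E–F: 63.5 km
Smallest added distance is 15.8 km, inserting between A and B.

between A and B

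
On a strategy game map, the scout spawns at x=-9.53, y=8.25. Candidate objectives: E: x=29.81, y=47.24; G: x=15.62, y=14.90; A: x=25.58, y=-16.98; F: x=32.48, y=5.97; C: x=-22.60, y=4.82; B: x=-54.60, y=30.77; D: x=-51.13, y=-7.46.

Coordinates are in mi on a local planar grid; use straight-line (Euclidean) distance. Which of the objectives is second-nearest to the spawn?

G

Distances from the spawn (x=-9.53, y=8.25):
C: 13.5 mi
G: 26.0 mi
F: 42.1 mi
A: 43.2 mi
D: 44.5 mi
B: 50.4 mi
E: 55.4 mi
The second-nearest is G at 26.0 mi.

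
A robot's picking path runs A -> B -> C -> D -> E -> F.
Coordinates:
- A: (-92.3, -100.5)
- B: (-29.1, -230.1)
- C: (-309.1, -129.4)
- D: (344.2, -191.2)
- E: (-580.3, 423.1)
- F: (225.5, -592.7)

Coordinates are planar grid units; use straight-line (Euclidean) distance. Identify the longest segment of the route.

E–F

Leg distances:
A→B: 144.2
B→C: 297.6
C→D: 656.2
D→E: 1110.0
E→F: 1296.6
The longest leg is E–F at 1296.6.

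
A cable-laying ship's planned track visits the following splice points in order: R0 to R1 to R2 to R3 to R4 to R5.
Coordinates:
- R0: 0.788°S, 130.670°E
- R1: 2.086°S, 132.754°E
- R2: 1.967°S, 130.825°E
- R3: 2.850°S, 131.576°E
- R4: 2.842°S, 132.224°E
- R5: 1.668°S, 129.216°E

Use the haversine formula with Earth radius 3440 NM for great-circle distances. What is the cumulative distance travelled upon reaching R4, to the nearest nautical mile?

372 NM

Leg distances:
R0→R1: 147.4 NM  (cumulative 147.4 NM)
R1→R2: 116.0 NM  (cumulative 263.3 NM)
R2→R3: 69.6 NM  (cumulative 332.9 NM)
R3→R4: 38.9 NM  (cumulative 371.8 NM)
Cumulative distance at R4 ≈ 372 NM.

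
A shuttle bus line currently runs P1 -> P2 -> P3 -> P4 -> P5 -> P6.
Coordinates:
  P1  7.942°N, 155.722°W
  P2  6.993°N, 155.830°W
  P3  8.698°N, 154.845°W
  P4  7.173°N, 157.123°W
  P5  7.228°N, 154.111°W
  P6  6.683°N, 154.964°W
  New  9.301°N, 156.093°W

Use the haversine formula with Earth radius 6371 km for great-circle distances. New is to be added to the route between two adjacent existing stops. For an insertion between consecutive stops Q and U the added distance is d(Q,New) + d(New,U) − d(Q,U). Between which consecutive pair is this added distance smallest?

Added distance for inserting New between each consecutive pair:
P1–P2: 308.6 km
P2–P3: 192.4 km
P3–P4: 112.1 km
P4–P5: 247.4 km
P5–P6: 521.9 km
Smallest added distance is 112.1 km, inserting between P3 and P4.

between P3 and P4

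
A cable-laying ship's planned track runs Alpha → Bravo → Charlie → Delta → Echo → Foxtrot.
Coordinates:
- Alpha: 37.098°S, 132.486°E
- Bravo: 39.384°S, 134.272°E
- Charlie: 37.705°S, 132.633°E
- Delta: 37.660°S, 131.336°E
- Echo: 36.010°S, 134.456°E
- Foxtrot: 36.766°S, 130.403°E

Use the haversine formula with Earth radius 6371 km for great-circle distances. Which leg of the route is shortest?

Charlie–Delta

Leg distances:
Alpha→Bravo: 298.2 km
Bravo→Charlie: 234.9 km
Charlie→Delta: 114.2 km
Delta→Echo: 332.8 km
Echo→Foxtrot: 372.4 km
The shortest leg is Charlie–Delta at 114.2 km.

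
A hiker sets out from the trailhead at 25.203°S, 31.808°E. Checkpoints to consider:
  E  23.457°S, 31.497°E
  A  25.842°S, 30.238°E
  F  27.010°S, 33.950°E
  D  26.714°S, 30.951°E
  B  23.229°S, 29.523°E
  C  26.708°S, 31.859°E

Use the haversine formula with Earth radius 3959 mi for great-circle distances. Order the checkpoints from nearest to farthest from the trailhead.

Distance from the trailhead at 25.203°S, 31.808°E to each:
C 26.708°S, 31.859°E: 104.0 mi
A 25.842°S, 30.238°E: 107.4 mi
D 26.714°S, 30.951°E: 117.2 mi
E 23.457°S, 31.497°E: 122.2 mi
F 27.010°S, 33.950°E: 182.3 mi
B 23.229°S, 29.523°E: 198.3 mi

C, A, D, E, F, B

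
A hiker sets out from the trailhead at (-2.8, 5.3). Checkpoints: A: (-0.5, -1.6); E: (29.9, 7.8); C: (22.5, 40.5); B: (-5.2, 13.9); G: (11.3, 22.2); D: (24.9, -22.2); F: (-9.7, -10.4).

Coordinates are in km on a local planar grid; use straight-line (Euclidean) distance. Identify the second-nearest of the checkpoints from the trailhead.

Distance to each, sorted:
A: 7.3 km
B: 8.9 km
F: 17.1 km
G: 22.0 km
E: 32.8 km
D: 39.0 km
C: 43.3 km
The second-nearest is B at 8.9 km.

B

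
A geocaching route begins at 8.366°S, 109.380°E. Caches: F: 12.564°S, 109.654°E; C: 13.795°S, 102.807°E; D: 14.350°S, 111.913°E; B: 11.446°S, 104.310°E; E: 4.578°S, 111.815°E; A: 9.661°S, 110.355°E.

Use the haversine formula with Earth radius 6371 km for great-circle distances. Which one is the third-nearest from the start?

E

Distance to each, sorted:
A: 179.4 km
F: 467.8 km
E: 499.8 km
B: 652.4 km
D: 720.4 km
C: 937.2 km
The third-nearest is E at 499.8 km.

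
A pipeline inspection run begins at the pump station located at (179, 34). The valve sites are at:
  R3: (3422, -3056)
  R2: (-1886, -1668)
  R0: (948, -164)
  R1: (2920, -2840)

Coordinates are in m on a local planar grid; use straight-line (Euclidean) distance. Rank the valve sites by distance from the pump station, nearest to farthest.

Distance from the pump station at (179, 34) to each:
R0 (948, -164): 794.1 m
R2 (-1886, -1668): 2676.0 m
R1 (2920, -2840): 3971.5 m
R3 (3422, -3056): 4479.4 m

R0, R2, R1, R3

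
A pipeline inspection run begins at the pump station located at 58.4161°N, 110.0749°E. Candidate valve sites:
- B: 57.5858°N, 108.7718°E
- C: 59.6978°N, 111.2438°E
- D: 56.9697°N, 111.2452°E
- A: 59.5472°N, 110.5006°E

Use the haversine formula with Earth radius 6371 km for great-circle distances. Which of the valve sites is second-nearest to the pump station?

A

Distances from the pump station (58.4161°N, 110.0749°E):
B: 120.1 km
A: 128.1 km
C: 157.4 km
D: 175.2 km
The second-nearest is A at 128.1 km.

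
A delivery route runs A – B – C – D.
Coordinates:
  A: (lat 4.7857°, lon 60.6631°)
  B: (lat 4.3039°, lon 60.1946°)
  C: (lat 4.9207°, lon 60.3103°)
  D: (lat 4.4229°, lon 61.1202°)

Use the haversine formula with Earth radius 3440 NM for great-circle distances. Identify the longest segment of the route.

C–D

Leg distances:
A→B: 40.3 NM
B→C: 37.7 NM
C→D: 56.9 NM
The longest leg is C–D at 56.9 NM.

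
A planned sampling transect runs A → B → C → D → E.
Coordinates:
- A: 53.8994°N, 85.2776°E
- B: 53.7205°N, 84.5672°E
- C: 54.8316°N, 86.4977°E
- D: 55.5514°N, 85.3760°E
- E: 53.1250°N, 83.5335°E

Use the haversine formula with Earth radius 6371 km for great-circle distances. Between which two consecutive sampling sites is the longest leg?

Leg distances:
A→B: 50.7 km
B→C: 176.0 km
C→D: 107.1 km
D→E: 295.0 km
The longest leg is D–E at 295.0 km.

D–E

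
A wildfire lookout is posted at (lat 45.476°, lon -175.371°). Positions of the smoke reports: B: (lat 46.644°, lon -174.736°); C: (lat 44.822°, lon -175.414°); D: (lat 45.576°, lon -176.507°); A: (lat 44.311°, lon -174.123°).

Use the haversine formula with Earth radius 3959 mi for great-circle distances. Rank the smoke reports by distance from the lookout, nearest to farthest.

Computing each great-circle distance from (lat 45.476°, lon -175.371°):
C (lat 44.822°, lon -175.414°): 45.2 mi
D (lat 45.576°, lon -176.507°): 55.4 mi
B (lat 46.644°, lon -174.736°): 86.3 mi
A (lat 44.311°, lon -174.123°): 101.1 mi

C, D, B, A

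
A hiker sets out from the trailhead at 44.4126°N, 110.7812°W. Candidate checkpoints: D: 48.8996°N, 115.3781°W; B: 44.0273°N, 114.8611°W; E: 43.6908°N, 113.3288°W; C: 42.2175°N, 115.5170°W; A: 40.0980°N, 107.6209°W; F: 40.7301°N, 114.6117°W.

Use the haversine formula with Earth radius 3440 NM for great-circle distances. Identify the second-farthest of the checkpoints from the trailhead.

A

Distance to each, sorted:
D: 329.2 NM
A: 294.6 NM
F: 278.4 NM
C: 245.2 NM
B: 177.0 NM
E: 118.2 NM
The second-farthest is A at 294.6 NM.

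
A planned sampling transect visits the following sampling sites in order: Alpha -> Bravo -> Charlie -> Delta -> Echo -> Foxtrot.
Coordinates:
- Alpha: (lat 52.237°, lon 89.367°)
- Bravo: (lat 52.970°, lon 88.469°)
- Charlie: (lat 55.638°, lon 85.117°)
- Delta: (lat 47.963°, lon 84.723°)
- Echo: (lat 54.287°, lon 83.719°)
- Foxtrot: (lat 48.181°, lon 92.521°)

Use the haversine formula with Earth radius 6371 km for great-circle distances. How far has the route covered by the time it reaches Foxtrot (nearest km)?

Leg distances:
Alpha→Bravo: 101.6 km  (cumulative 101.6 km)
Bravo→Charlie: 367.8 km  (cumulative 469.3 km)
Charlie→Delta: 853.8 km  (cumulative 1323.2 km)
Delta→Echo: 706.7 km  (cumulative 2029.8 km)
Echo→Foxtrot: 913.3 km  (cumulative 2943.1 km)
Cumulative distance at Foxtrot ≈ 2943 km.

2943 km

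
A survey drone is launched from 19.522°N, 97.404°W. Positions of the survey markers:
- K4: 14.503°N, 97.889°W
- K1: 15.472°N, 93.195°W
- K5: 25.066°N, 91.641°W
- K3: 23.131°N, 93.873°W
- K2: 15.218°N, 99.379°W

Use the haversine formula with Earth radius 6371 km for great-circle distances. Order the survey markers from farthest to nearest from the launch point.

K5, K1, K4, K3, K2

Computing each great-circle distance from 19.522°N, 97.404°W:
K5 25.066°N, 91.641°W: 855.1 km
K1 15.472°N, 93.195°W: 634.0 km
K4 14.503°N, 97.889°W: 560.5 km
K3 23.131°N, 93.873°W: 542.9 km
K2 15.218°N, 99.379°W: 522.4 km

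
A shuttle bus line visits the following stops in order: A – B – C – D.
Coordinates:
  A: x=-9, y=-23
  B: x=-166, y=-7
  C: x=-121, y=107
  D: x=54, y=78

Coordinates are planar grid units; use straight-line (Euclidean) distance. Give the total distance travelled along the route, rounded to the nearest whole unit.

Leg distances:
A→B: 157.8  (cumulative 157.8)
B→C: 122.6  (cumulative 280.4)
C→D: 177.4  (cumulative 457.8)
Total route length ≈ 458.

458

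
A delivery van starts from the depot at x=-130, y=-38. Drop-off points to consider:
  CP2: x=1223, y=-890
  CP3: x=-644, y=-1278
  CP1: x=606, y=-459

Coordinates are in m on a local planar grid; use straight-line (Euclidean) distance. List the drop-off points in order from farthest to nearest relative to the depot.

CP2, CP3, CP1

Distance from the depot at x=-130, y=-38 to each:
CP2 x=1223, y=-890: 1598.9 m
CP3 x=-644, y=-1278: 1342.3 m
CP1 x=606, y=-459: 847.9 m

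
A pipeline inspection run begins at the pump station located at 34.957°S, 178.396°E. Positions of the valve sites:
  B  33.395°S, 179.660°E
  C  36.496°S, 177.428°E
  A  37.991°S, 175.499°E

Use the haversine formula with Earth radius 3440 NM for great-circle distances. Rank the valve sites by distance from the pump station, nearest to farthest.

C, B, A

Computing each great-circle distance from 34.957°S, 178.396°E:
C 36.496°S, 177.428°E: 103.7 NM
B 33.395°S, 179.660°E: 112.9 NM
A 37.991°S, 175.499°E: 229.6 NM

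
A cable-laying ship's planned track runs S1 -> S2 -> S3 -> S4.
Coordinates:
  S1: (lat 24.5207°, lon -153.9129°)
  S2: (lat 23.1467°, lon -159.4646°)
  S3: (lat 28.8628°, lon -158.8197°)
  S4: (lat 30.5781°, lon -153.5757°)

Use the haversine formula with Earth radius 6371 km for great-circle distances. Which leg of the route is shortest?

Leg distances:
S1→S2: 584.9 km
S2→S3: 638.9 km
S3→S4: 541.1 km
The shortest leg is S3–S4 at 541.1 km.

S3–S4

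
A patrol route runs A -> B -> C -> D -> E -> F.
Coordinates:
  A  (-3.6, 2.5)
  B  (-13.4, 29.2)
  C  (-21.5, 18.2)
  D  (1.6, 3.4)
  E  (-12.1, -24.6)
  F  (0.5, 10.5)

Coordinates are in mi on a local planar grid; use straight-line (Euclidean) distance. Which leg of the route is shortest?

B–C

Leg distances:
A→B: 28.4 mi
B→C: 13.7 mi
C→D: 27.4 mi
D→E: 31.2 mi
E→F: 37.3 mi
The shortest leg is B–C at 13.7 mi.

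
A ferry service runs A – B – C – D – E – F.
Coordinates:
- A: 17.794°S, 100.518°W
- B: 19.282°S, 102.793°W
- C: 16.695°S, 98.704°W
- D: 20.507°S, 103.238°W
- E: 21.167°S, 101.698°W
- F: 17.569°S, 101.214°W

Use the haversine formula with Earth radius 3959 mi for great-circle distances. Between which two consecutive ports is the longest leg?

C–D

Leg distances:
A→B: 181.1 mi
B→C: 322.7 mi
C→D: 396.9 mi
D→E: 109.4 mi
E→F: 250.6 mi
The longest leg is C–D at 396.9 mi.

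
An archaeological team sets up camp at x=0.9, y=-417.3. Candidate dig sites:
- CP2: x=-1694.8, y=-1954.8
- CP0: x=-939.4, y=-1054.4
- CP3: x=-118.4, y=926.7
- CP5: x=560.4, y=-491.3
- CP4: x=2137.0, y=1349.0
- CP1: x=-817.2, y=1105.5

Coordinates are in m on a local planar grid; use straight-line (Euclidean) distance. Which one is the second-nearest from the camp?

Distances from the camp (x=0.9, y=-417.3):
CP5: 564.4 m
CP0: 1135.8 m
CP3: 1349.3 m
CP1: 1728.6 m
CP2: 2289.0 m
CP4: 2771.8 m
The second-nearest is CP0 at 1135.8 m.

CP0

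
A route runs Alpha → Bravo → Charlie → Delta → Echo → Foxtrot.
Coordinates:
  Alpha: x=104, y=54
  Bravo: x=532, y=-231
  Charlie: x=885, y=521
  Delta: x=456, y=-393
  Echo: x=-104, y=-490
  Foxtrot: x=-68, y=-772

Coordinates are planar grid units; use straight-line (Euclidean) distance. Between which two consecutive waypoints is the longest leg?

Leg distances:
Alpha→Bravo: 514.2
Bravo→Charlie: 830.7
Charlie→Delta: 1009.7
Delta→Echo: 568.3
Echo→Foxtrot: 284.3
The longest leg is Charlie–Delta at 1009.7.

Charlie–Delta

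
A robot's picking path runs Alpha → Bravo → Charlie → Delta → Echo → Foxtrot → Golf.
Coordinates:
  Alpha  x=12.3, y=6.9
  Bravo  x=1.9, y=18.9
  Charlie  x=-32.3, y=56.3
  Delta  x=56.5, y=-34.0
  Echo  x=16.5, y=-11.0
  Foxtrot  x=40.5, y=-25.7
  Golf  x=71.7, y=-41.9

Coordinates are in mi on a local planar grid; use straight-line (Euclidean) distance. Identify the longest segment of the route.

Charlie–Delta

Leg distances:
Alpha→Bravo: 15.9 mi
Bravo→Charlie: 50.7 mi
Charlie→Delta: 126.6 mi
Delta→Echo: 46.1 mi
Echo→Foxtrot: 28.1 mi
Foxtrot→Golf: 35.2 mi
The longest leg is Charlie–Delta at 126.6 mi.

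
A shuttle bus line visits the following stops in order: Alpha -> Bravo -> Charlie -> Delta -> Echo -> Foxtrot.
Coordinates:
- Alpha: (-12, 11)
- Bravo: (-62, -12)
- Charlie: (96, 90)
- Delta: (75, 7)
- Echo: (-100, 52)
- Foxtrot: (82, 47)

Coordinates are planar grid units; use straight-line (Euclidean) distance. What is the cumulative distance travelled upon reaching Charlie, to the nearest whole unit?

243

Leg distances:
Alpha→Bravo: 55.0  (cumulative 55.0)
Bravo→Charlie: 188.1  (cumulative 243.1)
Cumulative distance at Charlie ≈ 243.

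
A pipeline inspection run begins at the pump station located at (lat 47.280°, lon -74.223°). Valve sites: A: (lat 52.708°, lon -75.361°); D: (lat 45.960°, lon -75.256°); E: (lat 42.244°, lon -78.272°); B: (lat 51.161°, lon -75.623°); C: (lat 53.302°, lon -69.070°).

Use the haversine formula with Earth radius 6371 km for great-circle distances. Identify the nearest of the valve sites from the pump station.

D

Distance to each, sorted:
D: 166.6 km
B: 443.3 km
A: 609.0 km
E: 644.6 km
C: 762.7 km
The nearest is D at 166.6 km.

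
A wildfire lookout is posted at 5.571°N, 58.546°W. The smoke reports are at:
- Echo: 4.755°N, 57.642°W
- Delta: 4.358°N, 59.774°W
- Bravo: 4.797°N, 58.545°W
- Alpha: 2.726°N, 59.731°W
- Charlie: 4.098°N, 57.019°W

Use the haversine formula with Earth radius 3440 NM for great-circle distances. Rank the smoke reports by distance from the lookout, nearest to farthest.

Distances from the lookout:
Bravo 4.797°N, 58.545°W: 46.5 NM
Echo 4.755°N, 57.642°W: 73.0 NM
Delta 4.358°N, 59.774°W: 103.4 NM
Charlie 4.098°N, 57.019°W: 127.1 NM
Alpha 2.726°N, 59.731°W: 185.0 NM

Bravo, Echo, Delta, Charlie, Alpha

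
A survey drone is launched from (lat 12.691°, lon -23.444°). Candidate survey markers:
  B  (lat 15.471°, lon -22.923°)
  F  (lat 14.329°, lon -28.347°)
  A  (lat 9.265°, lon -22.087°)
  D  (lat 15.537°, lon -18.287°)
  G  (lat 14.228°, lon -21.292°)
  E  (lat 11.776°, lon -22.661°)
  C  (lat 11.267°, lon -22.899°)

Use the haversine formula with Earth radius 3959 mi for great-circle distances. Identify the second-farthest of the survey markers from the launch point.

F

Distances from the launch point ((lat 12.691°, lon -23.444°)):
D: 397.6 mi
F: 348.3 mi
A: 254.0 mi
B: 195.2 mi
G: 179.4 mi
C: 105.1 mi
E: 82.4 mi
The second-farthest is F at 348.3 mi.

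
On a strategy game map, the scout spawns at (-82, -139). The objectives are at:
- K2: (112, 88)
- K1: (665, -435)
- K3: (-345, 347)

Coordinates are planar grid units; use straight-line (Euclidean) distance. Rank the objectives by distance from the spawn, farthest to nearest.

K1, K3, K2

Distances from the spawn:
K1 (665, -435): 803.5
K3 (-345, 347): 552.6
K2 (112, 88): 298.6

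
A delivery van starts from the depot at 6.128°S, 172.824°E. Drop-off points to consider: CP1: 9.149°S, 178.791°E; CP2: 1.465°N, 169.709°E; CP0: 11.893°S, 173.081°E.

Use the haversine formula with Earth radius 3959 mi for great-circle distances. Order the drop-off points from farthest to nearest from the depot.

CP2, CP1, CP0

Distances from the depot:
CP2 1.465°N, 169.709°E: 567.0 mi
CP1 9.149°S, 178.791°E: 458.8 mi
CP0 11.893°S, 173.081°E: 398.7 mi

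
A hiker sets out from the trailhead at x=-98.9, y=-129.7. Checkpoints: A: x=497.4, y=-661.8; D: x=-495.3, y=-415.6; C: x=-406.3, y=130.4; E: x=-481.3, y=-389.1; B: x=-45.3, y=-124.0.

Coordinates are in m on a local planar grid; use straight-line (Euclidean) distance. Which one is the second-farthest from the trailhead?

Distances from the trailhead (x=-98.9, y=-129.7):
A: 799.2 m
D: 488.7 m
E: 462.1 m
C: 402.7 m
B: 53.9 m
The second-farthest is D at 488.7 m.

D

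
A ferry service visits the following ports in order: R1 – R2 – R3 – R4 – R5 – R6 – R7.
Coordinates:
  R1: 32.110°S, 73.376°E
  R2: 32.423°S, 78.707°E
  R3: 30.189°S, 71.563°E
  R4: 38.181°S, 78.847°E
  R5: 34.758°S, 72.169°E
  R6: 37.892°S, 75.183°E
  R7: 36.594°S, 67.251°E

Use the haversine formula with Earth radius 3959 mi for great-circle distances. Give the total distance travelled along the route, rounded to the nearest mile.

Leg distances:
R1→R2: 312.2 mi  (cumulative 312.2 mi)
R2→R3: 449.0 mi  (cumulative 761.2 mi)
R3→R4: 691.1 mi  (cumulative 1452.2 mi)
R4→R5: 439.9 mi  (cumulative 1892.1 mi)
R5→R6: 273.9 mi  (cumulative 2166.0 mi)
R6→R7: 445.3 mi  (cumulative 2611.3 mi)
Total route length ≈ 2611 mi.

2611 mi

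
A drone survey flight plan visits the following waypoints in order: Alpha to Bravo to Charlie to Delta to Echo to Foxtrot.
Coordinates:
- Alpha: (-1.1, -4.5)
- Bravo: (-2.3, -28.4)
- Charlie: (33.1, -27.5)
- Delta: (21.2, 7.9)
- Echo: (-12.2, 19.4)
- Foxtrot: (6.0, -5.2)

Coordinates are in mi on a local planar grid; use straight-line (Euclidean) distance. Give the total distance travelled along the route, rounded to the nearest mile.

163 mi

Leg distances:
Alpha→Bravo: 23.9 mi  (cumulative 23.9 mi)
Bravo→Charlie: 35.4 mi  (cumulative 59.3 mi)
Charlie→Delta: 37.3 mi  (cumulative 96.7 mi)
Delta→Echo: 35.3 mi  (cumulative 132.0 mi)
Echo→Foxtrot: 30.6 mi  (cumulative 162.6 mi)
Total route length ≈ 163 mi.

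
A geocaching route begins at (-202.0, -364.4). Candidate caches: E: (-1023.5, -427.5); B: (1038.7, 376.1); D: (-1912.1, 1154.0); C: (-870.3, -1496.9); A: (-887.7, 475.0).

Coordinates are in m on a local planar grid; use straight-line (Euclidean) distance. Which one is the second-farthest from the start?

Distance to each, sorted:
D: 2286.9 m
B: 1444.9 m
C: 1315.0 m
A: 1083.9 m
E: 823.9 m
The second-farthest is B at 1444.9 m.

B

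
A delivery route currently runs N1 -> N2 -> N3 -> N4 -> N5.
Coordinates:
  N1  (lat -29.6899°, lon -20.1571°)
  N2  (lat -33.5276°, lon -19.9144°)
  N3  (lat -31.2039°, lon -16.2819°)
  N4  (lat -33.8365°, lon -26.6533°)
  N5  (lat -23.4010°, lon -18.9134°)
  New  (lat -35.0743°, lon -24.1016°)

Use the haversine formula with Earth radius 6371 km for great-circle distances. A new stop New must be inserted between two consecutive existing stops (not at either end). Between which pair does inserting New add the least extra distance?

between N3 and N4

Added distance for inserting New between each consecutive pair:
N1–N2: 697.8 km
N2–N3: 838.7 km
N3–N4: 101.8 km
N4–N5: 279.5 km
Smallest added distance is 101.8 km, inserting between N3 and N4.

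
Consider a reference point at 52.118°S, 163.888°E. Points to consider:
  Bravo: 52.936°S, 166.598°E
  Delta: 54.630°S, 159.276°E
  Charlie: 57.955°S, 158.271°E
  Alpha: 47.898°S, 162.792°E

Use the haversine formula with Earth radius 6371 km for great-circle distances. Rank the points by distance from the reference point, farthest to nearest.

Charlie, Alpha, Delta, Bravo

Distance from the reference point at 52.118°S, 163.888°E to each:
Charlie 57.955°S, 158.271°E: 740.6 km
Alpha 47.898°S, 162.792°E: 475.7 km
Delta 54.630°S, 159.276°E: 414.1 km
Bravo 52.936°S, 166.598°E: 204.6 km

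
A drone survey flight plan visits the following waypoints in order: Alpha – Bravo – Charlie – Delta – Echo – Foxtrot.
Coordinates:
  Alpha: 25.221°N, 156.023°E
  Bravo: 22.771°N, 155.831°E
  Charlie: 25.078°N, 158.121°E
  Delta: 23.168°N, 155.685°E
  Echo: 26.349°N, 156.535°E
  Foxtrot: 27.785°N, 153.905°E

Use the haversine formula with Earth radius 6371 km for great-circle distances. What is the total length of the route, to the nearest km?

1615 km

Leg distances:
Alpha→Bravo: 273.1 km  (cumulative 273.1 km)
Bravo→Charlie: 346.4 km  (cumulative 619.5 km)
Charlie→Delta: 325.9 km  (cumulative 945.4 km)
Delta→Echo: 364.0 km  (cumulative 1309.4 km)
Echo→Foxtrot: 305.5 km  (cumulative 1614.8 km)
Total route length ≈ 1615 km.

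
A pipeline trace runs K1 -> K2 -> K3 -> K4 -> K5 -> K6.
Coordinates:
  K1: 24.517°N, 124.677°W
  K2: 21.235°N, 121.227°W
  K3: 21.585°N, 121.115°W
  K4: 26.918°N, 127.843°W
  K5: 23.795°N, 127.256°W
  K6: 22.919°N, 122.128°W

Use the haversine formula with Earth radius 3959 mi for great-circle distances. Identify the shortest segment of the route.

Leg distances:
K1→K2: 315.7 mi
K2→K3: 25.2 mi
K3→K4: 561.4 mi
K4→K5: 218.9 mi
K5→K6: 330.9 mi
The shortest leg is K2–K3 at 25.2 mi.

K2–K3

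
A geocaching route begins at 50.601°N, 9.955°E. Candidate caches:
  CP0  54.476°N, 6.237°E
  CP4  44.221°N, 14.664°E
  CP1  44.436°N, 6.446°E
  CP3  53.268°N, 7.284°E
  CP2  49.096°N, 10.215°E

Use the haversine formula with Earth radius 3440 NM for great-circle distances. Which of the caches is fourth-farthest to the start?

Distance to each, sorted:
CP4: 428.0 NM
CP1: 396.4 NM
CP0: 269.3 NM
CP3: 188.2 NM
CP2: 90.9 NM
The fourth-farthest is CP3 at 188.2 NM.

CP3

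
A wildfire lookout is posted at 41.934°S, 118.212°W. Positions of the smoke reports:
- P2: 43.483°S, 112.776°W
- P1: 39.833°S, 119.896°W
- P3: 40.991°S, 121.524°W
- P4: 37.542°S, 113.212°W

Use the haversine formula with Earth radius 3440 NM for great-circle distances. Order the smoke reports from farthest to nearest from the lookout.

P4, P2, P3, P1

Distances from the lookout:
P4 37.542°S, 113.212°W: 350.3 NM
P2 43.483°S, 112.776°W: 257.2 NM
P3 40.991°S, 121.524°W: 159.4 NM
P1 39.833°S, 119.896°W: 147.5 NM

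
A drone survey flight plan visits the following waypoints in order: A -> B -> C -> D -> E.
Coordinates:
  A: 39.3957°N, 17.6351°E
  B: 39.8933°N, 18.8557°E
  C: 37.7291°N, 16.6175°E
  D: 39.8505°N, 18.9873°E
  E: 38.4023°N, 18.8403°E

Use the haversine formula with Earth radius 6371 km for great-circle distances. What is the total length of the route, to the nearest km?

902 km

Leg distances:
A→B: 118.3 km  (cumulative 118.3 km)
B→C: 309.0 km  (cumulative 427.3 km)
C→D: 312.8 km  (cumulative 740.0 km)
D→E: 161.5 km  (cumulative 901.6 km)
Total route length ≈ 902 km.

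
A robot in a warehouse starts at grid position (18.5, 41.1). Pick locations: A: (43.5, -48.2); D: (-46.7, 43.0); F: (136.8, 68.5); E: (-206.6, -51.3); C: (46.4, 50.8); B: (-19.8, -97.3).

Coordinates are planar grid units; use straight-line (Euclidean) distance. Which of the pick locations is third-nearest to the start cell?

A

Distance to each, sorted:
C: 29.5
D: 65.2
A: 92.7
F: 121.4
B: 143.6
E: 243.3
The third-nearest is A at 92.7.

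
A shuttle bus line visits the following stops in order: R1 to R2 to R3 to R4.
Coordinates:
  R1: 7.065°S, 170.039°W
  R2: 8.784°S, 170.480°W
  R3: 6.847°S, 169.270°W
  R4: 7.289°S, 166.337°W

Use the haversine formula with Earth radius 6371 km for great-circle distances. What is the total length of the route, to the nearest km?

Leg distances:
R1→R2: 197.2 km  (cumulative 197.2 km)
R2→R3: 253.3 km  (cumulative 450.5 km)
R3→R4: 327.4 km  (cumulative 777.9 km)
Total route length ≈ 778 km.

778 km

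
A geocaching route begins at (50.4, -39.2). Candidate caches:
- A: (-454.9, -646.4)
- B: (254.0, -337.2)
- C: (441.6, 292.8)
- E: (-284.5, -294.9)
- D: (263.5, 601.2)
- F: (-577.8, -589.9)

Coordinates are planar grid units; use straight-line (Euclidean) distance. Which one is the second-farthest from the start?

Distances from the start ((50.4, -39.2)):
F: 835.4
A: 789.9
D: 674.9
C: 513.1
E: 421.4
B: 360.9
The second-farthest is A at 789.9.

A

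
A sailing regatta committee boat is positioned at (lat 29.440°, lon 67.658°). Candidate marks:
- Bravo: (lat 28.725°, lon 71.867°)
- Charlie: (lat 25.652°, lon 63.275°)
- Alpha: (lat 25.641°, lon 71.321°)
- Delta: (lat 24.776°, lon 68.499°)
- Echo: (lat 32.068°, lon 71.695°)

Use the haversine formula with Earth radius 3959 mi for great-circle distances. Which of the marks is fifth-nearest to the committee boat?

Distance to each, sorted:
Bravo: 258.9 mi
Echo: 300.7 mi
Delta: 326.4 mi
Alpha: 345.3 mi
Charlie: 374.9 mi
The fifth-nearest is Charlie at 374.9 mi.

Charlie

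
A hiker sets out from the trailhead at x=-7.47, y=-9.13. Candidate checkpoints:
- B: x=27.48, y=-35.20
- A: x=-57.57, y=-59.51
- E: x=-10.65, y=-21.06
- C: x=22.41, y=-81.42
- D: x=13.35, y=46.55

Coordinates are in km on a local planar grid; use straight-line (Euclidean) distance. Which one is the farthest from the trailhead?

C

Distances from the trailhead (x=-7.47, y=-9.13):
C: 78.2 km
A: 71.1 km
D: 59.4 km
B: 43.6 km
E: 12.3 km
The farthest is C at 78.2 km.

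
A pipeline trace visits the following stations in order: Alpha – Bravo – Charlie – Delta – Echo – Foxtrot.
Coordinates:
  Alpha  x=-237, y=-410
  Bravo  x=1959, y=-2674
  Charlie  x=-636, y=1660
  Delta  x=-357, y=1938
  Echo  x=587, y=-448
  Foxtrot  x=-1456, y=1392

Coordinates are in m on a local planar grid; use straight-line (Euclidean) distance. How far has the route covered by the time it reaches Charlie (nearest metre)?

8206 m

Leg distances:
Alpha→Bravo: 3154.1 m  (cumulative 3154.1 m)
Bravo→Charlie: 5051.5 m  (cumulative 8205.6 m)
Cumulative distance at Charlie ≈ 8206 m.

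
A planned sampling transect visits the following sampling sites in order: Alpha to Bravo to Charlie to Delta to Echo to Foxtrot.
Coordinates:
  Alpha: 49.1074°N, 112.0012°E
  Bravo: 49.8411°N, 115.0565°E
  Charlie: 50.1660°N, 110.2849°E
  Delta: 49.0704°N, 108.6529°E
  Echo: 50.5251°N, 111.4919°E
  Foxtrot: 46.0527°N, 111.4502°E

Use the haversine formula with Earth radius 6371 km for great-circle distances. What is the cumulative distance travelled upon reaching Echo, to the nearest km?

1008 km

Leg distances:
Alpha→Bravo: 235.3 km  (cumulative 235.3 km)
Bravo→Charlie: 342.9 km  (cumulative 578.2 km)
Charlie→Delta: 169.3 km  (cumulative 747.5 km)
Delta→Echo: 260.1 km  (cumulative 1007.6 km)
Cumulative distance at Echo ≈ 1008 km.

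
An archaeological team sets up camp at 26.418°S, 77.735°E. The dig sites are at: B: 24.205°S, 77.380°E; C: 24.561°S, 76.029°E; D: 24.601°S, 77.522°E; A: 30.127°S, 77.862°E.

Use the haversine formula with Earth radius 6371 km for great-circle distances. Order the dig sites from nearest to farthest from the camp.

D, B, C, A

Distances from the camp:
D 24.601°S, 77.522°E: 203.2 km
B 24.205°S, 77.380°E: 248.6 km
C 24.561°S, 76.029°E: 268.2 km
A 30.127°S, 77.862°E: 412.6 km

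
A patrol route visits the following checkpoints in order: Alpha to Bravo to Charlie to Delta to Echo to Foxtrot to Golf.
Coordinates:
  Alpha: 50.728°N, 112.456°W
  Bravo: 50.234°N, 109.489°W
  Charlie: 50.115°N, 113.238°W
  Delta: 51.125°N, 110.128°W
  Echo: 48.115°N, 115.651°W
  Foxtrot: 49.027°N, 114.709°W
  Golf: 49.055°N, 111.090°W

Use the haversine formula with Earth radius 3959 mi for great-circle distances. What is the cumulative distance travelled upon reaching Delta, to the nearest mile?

454 mi

Leg distances:
Alpha→Bravo: 134.8 mi  (cumulative 134.8 mi)
Bravo→Charlie: 166.1 mi  (cumulative 300.9 mi)
Charlie→Delta: 153.1 mi  (cumulative 454.1 mi)
Cumulative distance at Delta ≈ 454 mi.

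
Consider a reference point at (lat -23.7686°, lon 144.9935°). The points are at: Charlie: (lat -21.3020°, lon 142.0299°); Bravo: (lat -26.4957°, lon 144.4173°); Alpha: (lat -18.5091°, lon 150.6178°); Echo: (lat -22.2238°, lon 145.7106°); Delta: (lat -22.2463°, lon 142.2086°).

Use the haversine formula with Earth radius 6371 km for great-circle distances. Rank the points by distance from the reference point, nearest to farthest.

Distances from the reference point:
Echo (lat -22.2238°, lon 145.7106°): 186.8 km
Bravo (lat -26.4957°, lon 144.4173°): 308.7 km
Delta (lat -22.2463°, lon 142.2086°): 331.5 km
Charlie (lat -21.3020°, lon 142.0299°): 409.7 km
Alpha (lat -18.5091°, lon 150.6178°): 825.8 km

Echo, Bravo, Delta, Charlie, Alpha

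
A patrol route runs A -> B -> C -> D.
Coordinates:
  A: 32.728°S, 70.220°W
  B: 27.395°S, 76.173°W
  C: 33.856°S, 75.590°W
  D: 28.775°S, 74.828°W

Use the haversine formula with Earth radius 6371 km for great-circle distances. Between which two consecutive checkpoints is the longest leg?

Leg distances:
A→B: 824.2 km
B→C: 720.6 km
C→D: 569.6 km
The longest leg is A–B at 824.2 km.

A–B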